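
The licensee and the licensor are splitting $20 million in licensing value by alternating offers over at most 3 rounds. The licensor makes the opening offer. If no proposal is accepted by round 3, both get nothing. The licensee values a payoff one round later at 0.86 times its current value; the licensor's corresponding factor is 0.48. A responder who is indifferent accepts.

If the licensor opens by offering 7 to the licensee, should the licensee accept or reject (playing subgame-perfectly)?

Round 3 (the licensor proposes): the licensee will accept anything ≥ 0, so the licensor offers 0 and keeps 20.
Round 2 (the licensee proposes): the licensor can get 20 next round, worth 0.48 × 20 = 9.6 now; the licensee offers that and keeps 10.4.
So by rejecting in round 1, the licensee gets 10.4 next round, worth 0.86 × 10.4 = 8.944 now.
Offer 7 < 8.944, so the licensee rejects.

Reject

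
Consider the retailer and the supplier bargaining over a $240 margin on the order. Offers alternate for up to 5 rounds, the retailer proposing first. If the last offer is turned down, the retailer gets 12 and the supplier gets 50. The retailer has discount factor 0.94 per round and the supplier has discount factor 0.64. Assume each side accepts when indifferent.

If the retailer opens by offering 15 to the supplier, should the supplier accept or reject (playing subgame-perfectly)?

Reject

Round 5 (the retailer proposes): the supplier gets 50 if talks fail, so the retailer offers 50 and keeps 190.
Round 4 (the supplier proposes): the retailer can get 190 next round, worth 0.94 × 190 = 178.6 now. The supplier offers 178.6 and keeps 240 − 178.6 = 61.4.
Round 3 (the retailer proposes): the supplier can get 61.4 next round, worth 0.64 × 61.4 = 39.296 now, so the retailer offers 39.296, keeping 200.704.
Round 2 (the supplier proposes): the retailer can get 200.704 next round, worth 0.94 × 200.704 = 188.66176 now. The supplier offers 188.66176 and keeps 240 − 188.66176 = 51.33824.
So by rejecting in round 1, the supplier gets 51.33824 next round, worth 0.64 × 51.33824 = 32.8564736 now.
Offer 15 < 32.8564736, so the supplier rejects.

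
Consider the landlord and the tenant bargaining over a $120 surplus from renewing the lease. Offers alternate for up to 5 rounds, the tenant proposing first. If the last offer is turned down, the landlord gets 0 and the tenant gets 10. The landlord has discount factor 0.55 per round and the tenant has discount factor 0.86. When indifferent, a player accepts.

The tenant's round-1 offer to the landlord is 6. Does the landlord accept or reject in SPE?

Round 5 (the tenant proposes): the landlord will accept anything ≥ 0, so the tenant offers 0 and keeps 120.
Round 4 (the landlord proposes): the tenant can get 120 next round, worth 0.86 × 120 = 103.2 now; the landlord offers that and keeps 16.8.
Round 3 (the tenant proposes): the landlord can get 16.8 next round, worth 0.55 × 16.8 = 9.24 now, so the tenant offers 9.24, keeping 110.76.
Round 2 (the landlord proposes): the tenant can get 110.76 next round, worth 0.86 × 110.76 = 95.2536 now; the landlord offers that and keeps 24.7464.
So by rejecting in round 1, the landlord gets 24.7464 next round, worth 0.55 × 24.7464 = 13.61052 now.
Offer 6 < 13.61052, so the landlord rejects.

Reject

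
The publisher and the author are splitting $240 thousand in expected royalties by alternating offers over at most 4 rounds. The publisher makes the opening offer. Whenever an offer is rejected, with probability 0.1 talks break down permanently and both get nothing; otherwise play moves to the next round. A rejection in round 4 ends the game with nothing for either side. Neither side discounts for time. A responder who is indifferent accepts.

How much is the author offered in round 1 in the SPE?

196.56

By backward induction:
Round 4 (the author proposes): the publisher will accept anything ≥ 0, so the author offers 0 and keeps 240.
Round 3 (the publisher proposes): rejecting gives the author an expected 0.9 × 240 = 216; the publisher offers that and keeps 24.
Round 2 (the author proposes): rejecting gives the publisher an expected 0.9 × 24 = 21.6. The author offers 21.6 and keeps 240 − 21.6 = 218.4.
Round 1 (the publisher proposes): rejecting gives the author an expected 0.9 × 218.4 = 196.56; the publisher offers that and keeps 43.44.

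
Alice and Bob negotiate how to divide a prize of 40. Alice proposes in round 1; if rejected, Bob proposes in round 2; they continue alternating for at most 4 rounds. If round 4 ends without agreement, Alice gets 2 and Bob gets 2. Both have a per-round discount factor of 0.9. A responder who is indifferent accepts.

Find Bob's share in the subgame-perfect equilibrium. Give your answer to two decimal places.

Round 4 (Bob proposes): Alice gets 2 if talks fail, so Bob offers 2 and keeps 38.
Round 3 (Alice proposes): Bob can get 38 next round, worth 0.9 × 38 = 34.2 now. Alice offers 34.2 and keeps 40 − 34.2 = 5.8.
Round 2 (Bob proposes): Alice can get 5.8 next round, worth 0.9 × 5.8 = 5.22 now, so Bob offers 5.22, keeping 34.78.
Round 1 (Alice proposes): Bob can get 34.78 next round, worth 0.9 × 34.78 = 31.302 now, so Alice offers 31.302, keeping 8.698.

31.30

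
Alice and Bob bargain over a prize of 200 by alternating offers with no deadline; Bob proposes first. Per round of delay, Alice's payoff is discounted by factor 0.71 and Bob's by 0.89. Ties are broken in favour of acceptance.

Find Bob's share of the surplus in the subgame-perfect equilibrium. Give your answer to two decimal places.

157.57

When Bob proposes, Alice accepts any offer worth at least 0.71 times what Alice would get by proposing next round; and vice versa.
This gives x = 200 − 0.71y and y = 200 − 0.89x, where x and y are each side's share when it proposes.
Hence (1 − 0.71·0.89)x = 200(1 − 0.71), i.e. 0.3681·x = 58.
x ≈ 157.5659; Alice's share is 200 − x ≈ 42.4341.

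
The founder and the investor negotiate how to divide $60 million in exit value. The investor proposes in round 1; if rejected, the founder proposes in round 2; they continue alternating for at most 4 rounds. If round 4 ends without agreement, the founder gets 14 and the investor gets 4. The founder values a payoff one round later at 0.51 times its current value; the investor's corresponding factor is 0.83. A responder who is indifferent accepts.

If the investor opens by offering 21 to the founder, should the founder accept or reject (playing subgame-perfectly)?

Accept

Round 4 (the founder proposes): the investor gets 4 if talks fail, so the founder offers 4 and keeps 56.
Round 3 (the investor proposes): the founder can get 56 next round, worth 0.51 × 56 = 28.56 now; the investor offers that and keeps 31.44.
Round 2 (the founder proposes): the investor can get 31.44 next round, worth 0.83 × 31.44 = 26.0952 now; the founder offers that and keeps 33.9048.
So by rejecting in round 1, the founder gets 33.9048 next round, worth 0.51 × 33.9048 = 17.291448 now.
Offer 21 ≥ 17.291448, so the founder accepts.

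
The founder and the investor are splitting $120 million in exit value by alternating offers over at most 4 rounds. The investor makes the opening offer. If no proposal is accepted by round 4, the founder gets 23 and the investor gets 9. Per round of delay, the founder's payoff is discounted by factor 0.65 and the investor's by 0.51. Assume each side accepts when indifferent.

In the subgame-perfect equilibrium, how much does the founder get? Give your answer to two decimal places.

Round 4 (the founder proposes): the investor gets 9 if talks fail, so the founder offers 9 and keeps 111.
Round 3 (the investor proposes): the founder can get 111 next round, worth 0.65 × 111 = 72.15 now. The investor offers 72.15 and keeps 120 − 72.15 = 47.85.
Round 2 (the founder proposes): the investor can get 47.85 next round, worth 0.51 × 47.85 = 24.4035 now; the founder offers that and keeps 95.5965.
Round 1 (the investor proposes): the founder can get 95.5965 next round, worth 0.65 × 95.5965 = 62.137725 now; the investor offers that and keeps 57.862275.

62.14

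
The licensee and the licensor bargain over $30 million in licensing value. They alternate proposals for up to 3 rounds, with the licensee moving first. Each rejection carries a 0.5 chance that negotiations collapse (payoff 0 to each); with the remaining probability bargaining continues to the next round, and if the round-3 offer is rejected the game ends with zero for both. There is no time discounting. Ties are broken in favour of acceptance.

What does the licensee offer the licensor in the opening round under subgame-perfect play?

Round 3 (the licensee proposes): rejection yields 0 for the licensor; the licensee offers 0 and keeps 30.
Round 2 (the licensor proposes): rejecting gives the licensee an expected 0.5 × 30 = 15. The licensor offers 15 and keeps 30 − 15 = 15.
Round 1 (the licensee proposes): rejecting gives the licensor an expected 0.5 × 15 = 7.5. The licensee offers 7.5 and keeps 30 − 7.5 = 22.5.

7.5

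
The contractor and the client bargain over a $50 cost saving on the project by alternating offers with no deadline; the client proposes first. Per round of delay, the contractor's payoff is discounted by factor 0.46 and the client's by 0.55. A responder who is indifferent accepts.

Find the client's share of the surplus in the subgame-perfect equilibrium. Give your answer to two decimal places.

36.14

Let x be the client's share when the client proposes and y be the contractor's share when the contractor proposes.
The contractor accepts iff offered ≥ 0.46·y, so x = 50 − 0.46y. Symmetrically y = 50 − 0.55x.
Substituting: x = 50 − 0.46(50 − 0.55x), giving x(1 − 0.55·0.46) = 50(1 − 0.46).
So x = 50 × 0.54 / 0.747 ≈ 36.1446, and the contractor receives 50 − x ≈ 13.8554.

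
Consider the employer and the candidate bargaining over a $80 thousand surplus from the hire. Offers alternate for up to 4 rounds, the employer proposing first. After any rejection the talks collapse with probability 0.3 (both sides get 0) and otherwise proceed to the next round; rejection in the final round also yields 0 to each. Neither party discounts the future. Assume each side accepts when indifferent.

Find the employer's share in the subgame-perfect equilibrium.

Round 4 (the candidate proposes): rejection yields 0 for the employer; the candidate offers 0 and keeps 80.
Round 3 (the employer proposes): rejecting gives the candidate an expected 0.7 × 80 = 56; the employer offers that and keeps 24.
Round 2 (the candidate proposes): rejecting gives the employer an expected 0.7 × 24 = 16.8. The candidate offers 16.8 and keeps 80 − 16.8 = 63.2.
Round 1 (the employer proposes): rejecting gives the candidate an expected 0.7 × 63.2 = 44.24. The employer offers 44.24 and keeps 80 − 44.24 = 35.76.

35.76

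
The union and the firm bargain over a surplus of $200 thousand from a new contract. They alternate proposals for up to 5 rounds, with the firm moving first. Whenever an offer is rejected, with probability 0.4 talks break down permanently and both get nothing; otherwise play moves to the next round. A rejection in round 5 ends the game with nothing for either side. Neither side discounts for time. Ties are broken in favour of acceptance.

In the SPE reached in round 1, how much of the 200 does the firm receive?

134.72

Round 5 (the firm proposes): the union will accept anything ≥ 0, so the firm offers 0 and keeps 200.
Round 4 (the union proposes): rejecting gives the firm an expected 0.6 × 200 = 120. The union offers 120 and keeps 200 − 120 = 80.
Round 3 (the firm proposes): rejecting gives the union an expected 0.6 × 80 = 48; the firm offers that and keeps 152.
Round 2 (the union proposes): rejecting gives the firm an expected 0.6 × 152 = 91.2. The union offers 91.2 and keeps 200 − 91.2 = 108.8.
Round 1 (the firm proposes): rejecting gives the union an expected 0.6 × 108.8 = 65.28; the firm offers that and keeps 134.72.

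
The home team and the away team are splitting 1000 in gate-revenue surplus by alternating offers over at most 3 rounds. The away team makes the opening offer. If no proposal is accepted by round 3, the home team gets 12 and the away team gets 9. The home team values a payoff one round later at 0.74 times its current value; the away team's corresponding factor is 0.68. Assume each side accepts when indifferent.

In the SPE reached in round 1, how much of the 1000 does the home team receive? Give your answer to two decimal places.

242.84

Round 3 (the away team proposes): the home team gets 12 if talks fail, so the away team offers 12 and keeps 988.
Round 2 (the home team proposes): the away team can get 988 next round, worth 0.68 × 988 = 671.84 now; the home team offers that and keeps 328.16.
Round 1 (the away team proposes): the home team can get 328.16 next round, worth 0.74 × 328.16 = 242.8384 now, so the away team offers 242.8384, keeping 757.1616.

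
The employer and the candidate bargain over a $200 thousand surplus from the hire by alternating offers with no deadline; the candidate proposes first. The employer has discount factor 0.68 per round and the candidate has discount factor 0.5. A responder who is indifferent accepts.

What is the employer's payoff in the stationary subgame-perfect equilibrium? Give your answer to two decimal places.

103.03

Let x be the candidate's share when the candidate proposes and y be the employer's share when the employer proposes.
The employer accepts iff offered ≥ 0.68·y, so x = 200 − 0.68y. Symmetrically y = 200 − 0.5x.
Substituting: x = 200 − 0.68(200 − 0.5x), giving x(1 − 0.5·0.68) = 200(1 − 0.68).
So x = 200 × 0.32 / 0.66 ≈ 96.9697, and the employer receives 200 − x ≈ 103.0303.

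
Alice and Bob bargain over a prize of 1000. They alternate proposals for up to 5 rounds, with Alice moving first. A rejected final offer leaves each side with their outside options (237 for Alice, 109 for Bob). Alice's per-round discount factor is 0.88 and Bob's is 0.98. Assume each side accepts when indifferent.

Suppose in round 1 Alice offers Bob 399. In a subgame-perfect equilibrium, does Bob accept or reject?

Accept

Round 5 (Alice proposes): Bob gets 109 if talks fail, so Alice offers 109 and keeps 891.
Round 4 (Bob proposes): Alice can get 891 next round, worth 0.88 × 891 = 784.08 now, so Bob offers 784.08, keeping 215.92.
Round 3 (Alice proposes): Bob can get 215.92 next round, worth 0.98 × 215.92 = 211.6016 now; Alice offers that and keeps 788.3984.
Round 2 (Bob proposes): Alice can get 788.3984 next round, worth 0.88 × 788.3984 = 693.790592 now; Bob offers that and keeps 306.209408.
So by rejecting in round 1, Bob gets 306.209408 next round, worth 0.98 × 306.209408 = 300.08521984 now.
Offer 399 ≥ 300.08521984, so Bob accepts.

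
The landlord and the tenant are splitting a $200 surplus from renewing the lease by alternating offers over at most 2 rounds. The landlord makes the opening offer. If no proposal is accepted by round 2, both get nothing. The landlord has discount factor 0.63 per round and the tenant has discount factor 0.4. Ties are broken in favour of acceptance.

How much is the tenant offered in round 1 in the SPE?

Round 2 (the tenant proposes): the landlord will accept anything ≥ 0, so the tenant offers 0 and keeps 200.
Round 1 (the landlord proposes): the tenant can get 200 next round, worth 0.4 × 200 = 80 now, so the landlord offers 80, keeping 120.

80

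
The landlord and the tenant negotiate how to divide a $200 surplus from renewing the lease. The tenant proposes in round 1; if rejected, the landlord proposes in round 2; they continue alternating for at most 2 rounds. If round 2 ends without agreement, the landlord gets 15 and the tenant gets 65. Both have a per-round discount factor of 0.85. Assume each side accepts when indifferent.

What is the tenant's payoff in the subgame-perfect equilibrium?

85.25

Work backward from the last round.
Round 2 (the landlord proposes): the tenant gets 65 if talks fail, so the landlord offers 65 and keeps 135.
Round 1 (the tenant proposes): the landlord can get 135 next round, worth 0.85 × 135 = 114.75 now; the tenant offers that and keeps 85.25.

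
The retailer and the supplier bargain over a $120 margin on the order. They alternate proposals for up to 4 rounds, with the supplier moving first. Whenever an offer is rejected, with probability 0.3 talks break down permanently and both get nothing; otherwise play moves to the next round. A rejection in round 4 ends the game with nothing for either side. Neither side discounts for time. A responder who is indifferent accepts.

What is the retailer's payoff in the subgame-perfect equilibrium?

66.36

Round 4 (the retailer proposes): the supplier will accept anything ≥ 0, so the retailer offers 0 and keeps 120.
Round 3 (the supplier proposes): rejecting gives the retailer an expected 0.7 × 120 = 84. The supplier offers 84 and keeps 120 − 84 = 36.
Round 2 (the retailer proposes): rejecting gives the supplier an expected 0.7 × 36 = 25.2; the retailer offers that and keeps 94.8.
Round 1 (the supplier proposes): rejecting gives the retailer an expected 0.7 × 94.8 = 66.36. The supplier offers 66.36 and keeps 120 − 66.36 = 53.64.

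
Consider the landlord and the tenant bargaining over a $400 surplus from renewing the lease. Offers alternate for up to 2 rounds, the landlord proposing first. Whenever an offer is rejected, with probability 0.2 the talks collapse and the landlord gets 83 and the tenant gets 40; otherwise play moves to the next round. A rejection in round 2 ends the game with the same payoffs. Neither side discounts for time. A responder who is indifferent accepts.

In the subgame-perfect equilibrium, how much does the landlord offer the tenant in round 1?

By backward induction:
Round 2 (the tenant proposes): the landlord gets 83 if talks fail, so the tenant offers 83 and keeps 317.
Round 1 (the landlord proposes): rejecting gives the tenant an expected 0.8 × 317 + 0.2 × 40 = 261.6, so the landlord offers 261.6, keeping 138.4.

261.6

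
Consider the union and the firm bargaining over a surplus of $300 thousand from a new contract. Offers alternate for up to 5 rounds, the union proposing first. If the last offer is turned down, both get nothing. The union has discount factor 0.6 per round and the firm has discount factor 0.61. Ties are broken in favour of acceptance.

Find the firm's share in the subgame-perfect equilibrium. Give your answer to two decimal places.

99.99

Round 5 (the union proposes): rejection yields 0 for the firm; the union offers 0 and keeps 300.
Round 4 (the firm proposes): the union can get 300 next round, worth 0.6 × 300 = 180 now, so the firm offers 180, keeping 120.
Round 3 (the union proposes): the firm can get 120 next round, worth 0.61 × 120 = 73.2 now, so the union offers 73.2, keeping 226.8.
Round 2 (the firm proposes): the union can get 226.8 next round, worth 0.6 × 226.8 = 136.08 now. The firm offers 136.08 and keeps 300 − 136.08 = 163.92.
Round 1 (the union proposes): the firm can get 163.92 next round, worth 0.61 × 163.92 = 99.9912 now. The union offers 99.9912 and keeps 300 − 99.9912 = 200.0088.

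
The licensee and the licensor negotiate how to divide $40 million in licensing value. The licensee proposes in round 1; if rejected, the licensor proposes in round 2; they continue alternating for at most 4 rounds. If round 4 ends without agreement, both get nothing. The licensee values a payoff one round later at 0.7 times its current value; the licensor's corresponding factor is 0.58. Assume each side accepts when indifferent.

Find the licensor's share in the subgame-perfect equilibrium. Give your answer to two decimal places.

Round 4 (the licensor proposes): rejection yields 0 for the licensee; the licensor offers 0 and keeps 40.
Round 3 (the licensee proposes): the licensor can get 40 next round, worth 0.58 × 40 = 23.2 now, so the licensee offers 23.2, keeping 16.8.
Round 2 (the licensor proposes): the licensee can get 16.8 next round, worth 0.7 × 16.8 = 11.76 now. The licensor offers 11.76 and keeps 40 − 11.76 = 28.24.
Round 1 (the licensee proposes): the licensor can get 28.24 next round, worth 0.58 × 28.24 = 16.3792 now; the licensee offers that and keeps 23.6208.

16.38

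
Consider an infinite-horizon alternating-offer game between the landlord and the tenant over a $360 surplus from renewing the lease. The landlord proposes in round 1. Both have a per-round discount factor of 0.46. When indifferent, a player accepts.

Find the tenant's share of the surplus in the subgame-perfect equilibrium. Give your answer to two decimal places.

In a stationary SPE each proposer offers the other exactly their discounted continuation value.
If the landlord keeps x when proposing and the tenant keeps y when proposing, then x = 360 − 0.46y and y = 360 − 0.46x.
Solving: x = 360(1 − 0.46) / (1 − 0.46·0.46) = 194.4 / 0.7884 ≈ 246.5753.
The tenant gets 360 − 246.5753 ≈ 113.4247.

113.42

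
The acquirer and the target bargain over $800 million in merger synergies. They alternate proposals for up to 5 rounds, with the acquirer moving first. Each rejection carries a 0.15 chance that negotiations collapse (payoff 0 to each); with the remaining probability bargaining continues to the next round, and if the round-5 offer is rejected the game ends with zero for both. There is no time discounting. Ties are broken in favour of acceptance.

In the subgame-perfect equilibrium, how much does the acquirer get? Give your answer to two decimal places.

624.31

By backward induction:
Round 5 (the acquirer proposes): rejection yields 0 for the target; the acquirer offers 0 and keeps 800.
Round 4 (the target proposes): rejecting gives the acquirer an expected 0.85 × 800 = 680, so the target offers 680, keeping 120.
Round 3 (the acquirer proposes): rejecting gives the target an expected 0.85 × 120 = 102; the acquirer offers that and keeps 698.
Round 2 (the target proposes): rejecting gives the acquirer an expected 0.85 × 698 = 593.3; the target offers that and keeps 206.7.
Round 1 (the acquirer proposes): rejecting gives the target an expected 0.85 × 206.7 = 175.695. The acquirer offers 175.695 and keeps 800 − 175.695 = 624.305.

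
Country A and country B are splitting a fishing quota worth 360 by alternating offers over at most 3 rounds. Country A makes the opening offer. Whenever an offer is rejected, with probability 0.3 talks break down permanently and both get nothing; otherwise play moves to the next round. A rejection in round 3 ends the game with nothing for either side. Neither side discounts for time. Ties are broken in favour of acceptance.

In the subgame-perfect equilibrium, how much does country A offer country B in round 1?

75.6

By backward induction:
Round 3 (country A proposes): rejection yields 0 for country B; country A offers 0 and keeps 360.
Round 2 (country B proposes): rejecting gives country A an expected 0.7 × 360 = 252. Country B offers 252 and keeps 360 − 252 = 108.
Round 1 (country A proposes): rejecting gives country B an expected 0.7 × 108 = 75.6, so country A offers 75.6, keeping 284.4.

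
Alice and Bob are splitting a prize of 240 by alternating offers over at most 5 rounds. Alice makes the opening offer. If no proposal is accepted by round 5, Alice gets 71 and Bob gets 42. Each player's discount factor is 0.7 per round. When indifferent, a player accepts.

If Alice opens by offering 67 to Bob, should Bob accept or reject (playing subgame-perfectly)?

Reject

Round 5 (Alice proposes): Bob gets 42 if talks fail, so Alice offers 42 and keeps 198.
Round 4 (Bob proposes): Alice can get 198 next round, worth 0.7 × 198 = 138.6 now. Bob offers 138.6 and keeps 240 − 138.6 = 101.4.
Round 3 (Alice proposes): Bob can get 101.4 next round, worth 0.7 × 101.4 = 70.98 now. Alice offers 70.98 and keeps 240 − 70.98 = 169.02.
Round 2 (Bob proposes): Alice can get 169.02 next round, worth 0.7 × 169.02 = 118.314 now; Bob offers that and keeps 121.686.
So by rejecting in round 1, Bob gets 121.686 next round, worth 0.7 × 121.686 = 85.1802 now.
Offer 67 < 85.1802, so Bob rejects.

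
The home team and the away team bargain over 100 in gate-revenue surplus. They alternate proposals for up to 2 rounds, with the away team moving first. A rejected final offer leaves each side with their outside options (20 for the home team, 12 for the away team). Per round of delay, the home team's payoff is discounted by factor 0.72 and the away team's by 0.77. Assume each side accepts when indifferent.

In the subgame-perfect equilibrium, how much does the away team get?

Work backward from the last round.
Round 2 (the home team proposes): the away team gets 12 if talks fail, so the home team offers 12 and keeps 88.
Round 1 (the away team proposes): the home team can get 88 next round, worth 0.72 × 88 = 63.36 now, so the away team offers 63.36, keeping 36.64.

36.64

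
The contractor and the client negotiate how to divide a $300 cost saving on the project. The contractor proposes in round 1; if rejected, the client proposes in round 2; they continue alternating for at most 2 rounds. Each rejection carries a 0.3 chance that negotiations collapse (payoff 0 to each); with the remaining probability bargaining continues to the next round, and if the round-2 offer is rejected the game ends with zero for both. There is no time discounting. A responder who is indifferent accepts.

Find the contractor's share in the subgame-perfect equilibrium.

Round 2 (the client proposes): the contractor will accept anything ≥ 0, so the client offers 0 and keeps 300.
Round 1 (the contractor proposes): rejecting gives the client an expected 0.7 × 300 = 210. The contractor offers 210 and keeps 300 − 210 = 90.

90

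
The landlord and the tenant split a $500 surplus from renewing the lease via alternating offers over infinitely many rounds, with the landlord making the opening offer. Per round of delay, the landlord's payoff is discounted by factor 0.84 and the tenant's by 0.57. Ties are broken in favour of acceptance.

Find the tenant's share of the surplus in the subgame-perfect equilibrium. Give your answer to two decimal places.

87.49

In a stationary SPE each proposer offers the other exactly their discounted continuation value.
If the landlord keeps x when proposing and the tenant keeps y when proposing, then x = 500 − 0.57y and y = 500 − 0.84x.
Solving: x = 500(1 − 0.57) / (1 − 0.84·0.57) = 215 / 0.5212 ≈ 412.5096.
The tenant gets 500 − 412.5096 ≈ 87.4904.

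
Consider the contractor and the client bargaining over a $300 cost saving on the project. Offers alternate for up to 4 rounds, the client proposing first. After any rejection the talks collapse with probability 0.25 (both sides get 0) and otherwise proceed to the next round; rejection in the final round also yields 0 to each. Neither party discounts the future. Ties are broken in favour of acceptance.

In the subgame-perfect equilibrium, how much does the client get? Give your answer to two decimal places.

117.19

Round 4 (the contractor proposes): rejection yields 0 for the client; the contractor offers 0 and keeps 300.
Round 3 (the client proposes): rejecting gives the contractor an expected 0.75 × 300 = 225; the client offers that and keeps 75.
Round 2 (the contractor proposes): rejecting gives the client an expected 0.75 × 75 = 56.25. The contractor offers 56.25 and keeps 300 − 56.25 = 243.75.
Round 1 (the client proposes): rejecting gives the contractor an expected 0.75 × 243.75 = 182.8125, so the client offers 182.8125, keeping 117.1875.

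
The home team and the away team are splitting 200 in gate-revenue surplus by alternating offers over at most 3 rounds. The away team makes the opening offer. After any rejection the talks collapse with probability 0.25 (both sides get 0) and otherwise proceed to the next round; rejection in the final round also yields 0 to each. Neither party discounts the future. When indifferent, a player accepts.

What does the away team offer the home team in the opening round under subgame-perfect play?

37.5

Round 3 (the away team proposes): the home team will accept anything ≥ 0, so the away team offers 0 and keeps 200.
Round 2 (the home team proposes): rejecting gives the away team an expected 0.75 × 200 = 150, so the home team offers 150, keeping 50.
Round 1 (the away team proposes): rejecting gives the home team an expected 0.75 × 50 = 37.5; the away team offers that and keeps 162.5.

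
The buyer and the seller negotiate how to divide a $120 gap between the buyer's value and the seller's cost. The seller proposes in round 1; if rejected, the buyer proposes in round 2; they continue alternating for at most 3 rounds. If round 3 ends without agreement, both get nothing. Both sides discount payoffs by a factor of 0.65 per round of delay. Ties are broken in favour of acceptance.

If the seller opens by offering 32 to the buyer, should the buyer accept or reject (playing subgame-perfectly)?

Accept

Round 3 (the seller proposes): the buyer will accept anything ≥ 0, so the seller offers 0 and keeps 120.
Round 2 (the buyer proposes): the seller can get 120 next round, worth 0.65 × 120 = 78 now, so the buyer offers 78, keeping 42.
So by rejecting in round 1, the buyer gets 42 next round, worth 0.65 × 42 = 27.3 now.
Offer 32 ≥ 27.3, so the buyer accepts.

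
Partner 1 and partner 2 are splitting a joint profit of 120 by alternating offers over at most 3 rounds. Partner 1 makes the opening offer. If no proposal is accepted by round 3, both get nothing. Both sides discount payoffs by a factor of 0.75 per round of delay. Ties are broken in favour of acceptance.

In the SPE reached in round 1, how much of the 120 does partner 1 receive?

By backward induction:
Round 3 (partner 1 proposes): partner 2 will accept anything ≥ 0, so partner 1 offers 0 and keeps 120.
Round 2 (partner 2 proposes): partner 1 can get 120 next round, worth 0.75 × 120 = 90 now, so partner 2 offers 90, keeping 30.
Round 1 (partner 1 proposes): partner 2 can get 30 next round, worth 0.75 × 30 = 22.5 now; partner 1 offers that and keeps 97.5.

97.5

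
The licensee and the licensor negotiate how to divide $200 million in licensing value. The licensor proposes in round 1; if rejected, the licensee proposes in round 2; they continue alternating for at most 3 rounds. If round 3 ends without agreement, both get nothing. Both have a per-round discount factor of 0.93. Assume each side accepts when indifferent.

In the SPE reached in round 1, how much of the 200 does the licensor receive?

Round 3 (the licensor proposes): the licensee will accept anything ≥ 0, so the licensor offers 0 and keeps 200.
Round 2 (the licensee proposes): the licensor can get 200 next round, worth 0.93 × 200 = 186 now. The licensee offers 186 and keeps 200 − 186 = 14.
Round 1 (the licensor proposes): the licensee can get 14 next round, worth 0.93 × 14 = 13.02 now. The licensor offers 13.02 and keeps 200 − 13.02 = 186.98.

186.98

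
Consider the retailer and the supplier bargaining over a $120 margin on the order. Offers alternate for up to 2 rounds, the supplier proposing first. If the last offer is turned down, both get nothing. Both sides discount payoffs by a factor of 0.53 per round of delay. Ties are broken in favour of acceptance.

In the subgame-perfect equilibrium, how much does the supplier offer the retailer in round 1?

63.6

Round 2 (the retailer proposes): rejection yields 0 for the supplier; the retailer offers 0 and keeps 120.
Round 1 (the supplier proposes): the retailer can get 120 next round, worth 0.53 × 120 = 63.6 now; the supplier offers that and keeps 56.4.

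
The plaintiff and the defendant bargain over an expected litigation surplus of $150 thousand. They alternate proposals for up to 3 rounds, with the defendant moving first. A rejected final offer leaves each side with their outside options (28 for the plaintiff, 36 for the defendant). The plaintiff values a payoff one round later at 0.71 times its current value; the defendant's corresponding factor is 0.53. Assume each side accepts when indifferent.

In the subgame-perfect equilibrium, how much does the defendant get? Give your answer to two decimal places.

89.41

By backward induction:
Round 3 (the defendant proposes): the plaintiff gets 28 if talks fail, so the defendant offers 28 and keeps 122.
Round 2 (the plaintiff proposes): the defendant can get 122 next round, worth 0.53 × 122 = 64.66 now, so the plaintiff offers 64.66, keeping 85.34.
Round 1 (the defendant proposes): the plaintiff can get 85.34 next round, worth 0.71 × 85.34 = 60.5914 now, so the defendant offers 60.5914, keeping 89.4086.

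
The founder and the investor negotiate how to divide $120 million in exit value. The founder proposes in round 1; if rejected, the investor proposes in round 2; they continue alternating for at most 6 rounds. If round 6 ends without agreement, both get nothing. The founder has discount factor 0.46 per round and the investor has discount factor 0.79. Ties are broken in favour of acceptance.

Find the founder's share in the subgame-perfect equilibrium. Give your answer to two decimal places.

37.69

Round 6 (the investor proposes): the founder will accept anything ≥ 0, so the investor offers 0 and keeps 120.
Round 5 (the founder proposes): the investor can get 120 next round, worth 0.79 × 120 = 94.8 now, so the founder offers 94.8, keeping 25.2.
Round 4 (the investor proposes): the founder can get 25.2 next round, worth 0.46 × 25.2 = 11.592 now, so the investor offers 11.592, keeping 108.408.
Round 3 (the founder proposes): the investor can get 108.408 next round, worth 0.79 × 108.408 = 85.64232 now. The founder offers 85.64232 and keeps 120 − 85.64232 = 34.35768.
Round 2 (the investor proposes): the founder can get 34.35768 next round, worth 0.46 × 34.35768 = 15.8045328 now; the investor offers that and keeps 104.1954672.
Round 1 (the founder proposes): the investor can get 104.1954672 next round, worth 0.79 × 104.1954672 = 82.314419088 now. The founder offers 82.314419088 and keeps 120 − 82.314419088 = 37.685580912.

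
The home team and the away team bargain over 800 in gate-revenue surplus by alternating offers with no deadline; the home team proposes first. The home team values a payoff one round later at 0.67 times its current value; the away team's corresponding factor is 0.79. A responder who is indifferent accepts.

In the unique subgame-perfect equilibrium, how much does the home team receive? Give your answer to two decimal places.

When the home team proposes, the away team accepts any offer worth at least 0.79 times what the away team would get by proposing next round; and vice versa.
This gives x = 800 − 0.79y and y = 800 − 0.67x, where x and y are each side's share when it proposes.
Hence (1 − 0.79·0.67)x = 800(1 − 0.79), i.e. 0.4707·x = 168.
x ≈ 356.9152; the away team's share is 800 − x ≈ 443.0848.

356.92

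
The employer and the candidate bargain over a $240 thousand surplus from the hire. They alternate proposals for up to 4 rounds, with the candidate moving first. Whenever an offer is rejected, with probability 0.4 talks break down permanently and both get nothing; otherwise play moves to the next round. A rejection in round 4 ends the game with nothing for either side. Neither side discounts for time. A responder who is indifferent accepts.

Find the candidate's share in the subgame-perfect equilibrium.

By backward induction:
Round 4 (the employer proposes): the candidate will accept anything ≥ 0, so the employer offers 0 and keeps 240.
Round 3 (the candidate proposes): rejecting gives the employer an expected 0.6 × 240 = 144; the candidate offers that and keeps 96.
Round 2 (the employer proposes): rejecting gives the candidate an expected 0.6 × 96 = 57.6, so the employer offers 57.6, keeping 182.4.
Round 1 (the candidate proposes): rejecting gives the employer an expected 0.6 × 182.4 = 109.44; the candidate offers that and keeps 130.56.

130.56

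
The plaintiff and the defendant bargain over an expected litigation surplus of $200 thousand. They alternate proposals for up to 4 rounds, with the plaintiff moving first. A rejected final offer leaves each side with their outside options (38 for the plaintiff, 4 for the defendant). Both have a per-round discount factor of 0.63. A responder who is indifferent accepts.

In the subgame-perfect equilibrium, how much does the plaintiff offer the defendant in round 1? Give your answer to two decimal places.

87.13

Round 4 (the defendant proposes): the plaintiff gets 38 if talks fail, so the defendant offers 38 and keeps 162.
Round 3 (the plaintiff proposes): the defendant can get 162 next round, worth 0.63 × 162 = 102.06 now, so the plaintiff offers 102.06, keeping 97.94.
Round 2 (the defendant proposes): the plaintiff can get 97.94 next round, worth 0.63 × 97.94 = 61.7022 now; the defendant offers that and keeps 138.2978.
Round 1 (the plaintiff proposes): the defendant can get 138.2978 next round, worth 0.63 × 138.2978 = 87.127614 now. The plaintiff offers 87.127614 and keeps 200 − 87.127614 = 112.872386.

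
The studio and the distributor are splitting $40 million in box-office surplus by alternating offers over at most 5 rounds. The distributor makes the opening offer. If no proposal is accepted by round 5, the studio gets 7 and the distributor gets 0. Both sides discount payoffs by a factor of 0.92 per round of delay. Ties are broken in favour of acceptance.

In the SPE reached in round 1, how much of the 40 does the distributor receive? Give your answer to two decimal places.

29.55

Round 5 (the distributor proposes): the studio gets 7 if talks fail, so the distributor offers 7 and keeps 33.
Round 4 (the studio proposes): the distributor can get 33 next round, worth 0.92 × 33 = 30.36 now, so the studio offers 30.36, keeping 9.64.
Round 3 (the distributor proposes): the studio can get 9.64 next round, worth 0.92 × 9.64 = 8.8688 now, so the distributor offers 8.8688, keeping 31.1312.
Round 2 (the studio proposes): the distributor can get 31.1312 next round, worth 0.92 × 31.1312 = 28.640704 now. The studio offers 28.640704 and keeps 40 − 28.640704 = 11.359296.
Round 1 (the distributor proposes): the studio can get 11.359296 next round, worth 0.92 × 11.359296 = 10.45055232 now; the distributor offers that and keeps 29.54944768.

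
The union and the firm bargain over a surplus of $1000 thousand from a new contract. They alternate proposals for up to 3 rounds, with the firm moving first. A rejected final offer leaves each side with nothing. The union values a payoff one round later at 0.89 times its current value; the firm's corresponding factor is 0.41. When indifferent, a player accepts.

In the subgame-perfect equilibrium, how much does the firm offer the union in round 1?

Round 3 (the firm proposes): the union will accept anything ≥ 0, so the firm offers 0 and keeps 1000.
Round 2 (the union proposes): the firm can get 1000 next round, worth 0.41 × 1000 = 410 now, so the union offers 410, keeping 590.
Round 1 (the firm proposes): the union can get 590 next round, worth 0.89 × 590 = 525.1 now. The firm offers 525.1 and keeps 1000 − 525.1 = 474.9.

525.1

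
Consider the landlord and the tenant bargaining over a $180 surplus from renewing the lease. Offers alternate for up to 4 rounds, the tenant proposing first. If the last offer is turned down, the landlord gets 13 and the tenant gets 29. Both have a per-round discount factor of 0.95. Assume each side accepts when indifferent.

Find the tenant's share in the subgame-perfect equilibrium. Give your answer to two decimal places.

41.99

Work backward from the last round.
Round 4 (the landlord proposes): the tenant gets 29 if talks fail, so the landlord offers 29 and keeps 151.
Round 3 (the tenant proposes): the landlord can get 151 next round, worth 0.95 × 151 = 143.45 now. The tenant offers 143.45 and keeps 180 − 143.45 = 36.55.
Round 2 (the landlord proposes): the tenant can get 36.55 next round, worth 0.95 × 36.55 = 34.7225 now. The landlord offers 34.7225 and keeps 180 − 34.7225 = 145.2775.
Round 1 (the tenant proposes): the landlord can get 145.2775 next round, worth 0.95 × 145.2775 = 138.013625 now; the tenant offers that and keeps 41.986375.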